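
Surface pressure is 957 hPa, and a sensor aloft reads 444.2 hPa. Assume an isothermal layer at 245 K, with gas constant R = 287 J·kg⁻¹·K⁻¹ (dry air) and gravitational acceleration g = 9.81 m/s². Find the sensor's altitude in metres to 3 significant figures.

z ≈ 5500 m

Scale height: H = RT/g = 287 × 245 / 9.81 = 7167.7 m.
Invert the barometric formula: z = H ln(P₀/P).
P₀/P = 957/444.2 = 2.1544; ln(2.1544) = 0.76751.
z = 7167.7 × 0.76751 = 5501.3 m.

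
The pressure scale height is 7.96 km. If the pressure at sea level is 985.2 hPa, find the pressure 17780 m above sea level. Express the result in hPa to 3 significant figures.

P ≈ 106 hPa

Barometric formula: P = P₀ exp(−z/H).
z/H = 17780/7960.0 = 2.2337; exp(−2.2337) = 0.10713.
P = 985.2 × 0.10713 = 105.54 hPa.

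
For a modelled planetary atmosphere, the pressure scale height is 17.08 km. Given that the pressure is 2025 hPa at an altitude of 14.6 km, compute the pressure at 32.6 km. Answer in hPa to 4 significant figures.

P ≈ 705.9 hPa

Between two levels, P₂ = P₁ exp(−Δz/H) with Δz = z₂ − z₁.
Δz = 32600 − 14600 = 18000 m; Δz/H = 18000/17080 = 1.0539.
P₂ = 2025 × exp(−1.0539) = 2025 × 0.34858 = 705.87 hPa.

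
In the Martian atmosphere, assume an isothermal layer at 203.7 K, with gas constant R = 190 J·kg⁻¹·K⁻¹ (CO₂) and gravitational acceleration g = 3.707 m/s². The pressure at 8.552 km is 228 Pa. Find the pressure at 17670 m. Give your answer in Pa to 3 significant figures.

Scale height: H = RT/g = 190 × 203.7 / 3.707 = 10441 m.
Between two levels, P₂ = P₁ exp(−Δz/H) with Δz = z₂ − z₁.
Δz = 17670 − 8552.0 = 9118.0 m; Δz/H = 9118.0/10441 = 0.87329.
P₂ = 228 × exp(−0.87329) = 228 × 0.41758 = 95.208 Pa.

P ≈ 95.2 Pa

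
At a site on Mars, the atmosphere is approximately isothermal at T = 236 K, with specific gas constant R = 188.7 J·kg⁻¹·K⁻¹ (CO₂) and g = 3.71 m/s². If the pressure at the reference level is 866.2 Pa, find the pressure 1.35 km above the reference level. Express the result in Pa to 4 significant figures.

P ≈ 774.1 Pa

Scale height: H = RT/g = 188.7 × 236 / 3.71 = 12004 m.
Barometric formula: P = P₀ exp(−z/H).
z/H = 1350.0/12004 = 0.11246; exp(−0.11246) = 0.89363.
P = 866.2 × 0.89363 = 774.06 Pa.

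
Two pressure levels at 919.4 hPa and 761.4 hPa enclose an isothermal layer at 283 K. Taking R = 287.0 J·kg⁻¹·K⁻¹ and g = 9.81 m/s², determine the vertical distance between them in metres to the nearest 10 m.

Hypsometric equation: Δz = (R T̄/g) ln(P₁/P₂).
R T̄/g = 287.0 × 283 / 9.81 = 8279.4 m.
ln(919.4/761.4) = ln(1.2075) = 0.18855.
Δz = 8279.4 × 0.18855 = 1561.1 m.

Δz ≈ 1560 m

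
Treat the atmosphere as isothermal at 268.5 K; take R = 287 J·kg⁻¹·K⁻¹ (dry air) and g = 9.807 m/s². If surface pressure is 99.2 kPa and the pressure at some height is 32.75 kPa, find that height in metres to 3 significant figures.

z ≈ 8710 m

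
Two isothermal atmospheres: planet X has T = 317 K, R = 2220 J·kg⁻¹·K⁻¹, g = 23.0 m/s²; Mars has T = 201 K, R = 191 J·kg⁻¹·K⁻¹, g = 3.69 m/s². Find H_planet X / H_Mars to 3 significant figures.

H = RT/g for each body.
H_planet X = 2220 × 317 / 23.0 = 30597 m.
H_Mars = 191 × 201 / 3.69 = 10404 m.
H_planet X/H_Mars = 30597/10404 = 2.9409.

H_planet X/H_Mars ≈ 2.94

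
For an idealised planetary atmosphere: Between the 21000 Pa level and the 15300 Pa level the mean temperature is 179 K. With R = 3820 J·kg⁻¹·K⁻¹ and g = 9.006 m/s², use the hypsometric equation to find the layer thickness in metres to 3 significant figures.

Hypsometric equation: Δz = (R T̄/g) ln(P₁/P₂).
R T̄/g = 3820 × 179 / 9.006 = 75925 m.
ln(21000/15300) = ln(1.3725) = 0.31663.
Δz = 75925 × 0.31663 = 24040 m.

Δz ≈ 24000 m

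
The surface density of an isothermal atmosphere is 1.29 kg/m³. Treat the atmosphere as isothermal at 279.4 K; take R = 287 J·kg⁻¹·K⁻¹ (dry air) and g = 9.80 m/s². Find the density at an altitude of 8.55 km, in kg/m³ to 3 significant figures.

Scale height: H = RT/g = 287 × 279.4 / 9.80 = 8182.4 m.
In an isothermal atmosphere, density decays like pressure: ρ = ρ₀ exp(−z/H).
z/H = 8550.0/8182.4 = 1.0449; exp(−1.0449) = 0.35173.
ρ = 1.29 × 0.35173 = 0.45373 kg/m³.

ρ ≈ 0.454 kg/m³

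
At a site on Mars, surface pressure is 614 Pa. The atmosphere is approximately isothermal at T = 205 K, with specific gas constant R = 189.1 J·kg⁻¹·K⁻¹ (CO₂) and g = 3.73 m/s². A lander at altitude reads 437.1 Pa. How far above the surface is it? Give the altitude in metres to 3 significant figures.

z ≈ 3530 m

Scale height: H = RT/g = 189.1 × 205 / 3.73 = 10393 m.
Invert the barometric formula: z = H ln(P₀/P).
P₀/P = 614/437.1 = 1.4047; ln(1.4047) = 0.33982.
z = 10393 × 0.33982 = 3531.7 m.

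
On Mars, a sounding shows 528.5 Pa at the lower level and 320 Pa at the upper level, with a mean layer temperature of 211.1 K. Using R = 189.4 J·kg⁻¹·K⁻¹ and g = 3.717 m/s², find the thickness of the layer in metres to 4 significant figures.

Δz ≈ 5397 m

Hypsometric equation: Δz = (R T̄/g) ln(P₁/P₂).
R T̄/g = 189.4 × 211.1 / 3.717 = 10757 m.
ln(528.5/320) = ln(1.6516) = 0.50174.
Δz = 10757 × 0.50174 = 5397.2 m.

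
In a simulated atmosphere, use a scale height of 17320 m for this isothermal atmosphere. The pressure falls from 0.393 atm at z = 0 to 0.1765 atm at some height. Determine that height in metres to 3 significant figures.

Invert the barometric formula: z = H ln(P₀/P).
P₀/P = 0.393/0.1765 = 2.2266; ln(2.2266) = 0.80048.
z = 17320 × 0.80048 = 13864 m.

z ≈ 13900 m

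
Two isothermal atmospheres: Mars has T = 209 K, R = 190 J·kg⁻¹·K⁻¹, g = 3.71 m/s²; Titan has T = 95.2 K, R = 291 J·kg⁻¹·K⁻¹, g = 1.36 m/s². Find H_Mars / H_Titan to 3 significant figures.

H = RT/g for each body.
H_Mars = 190 × 209 / 3.71 = 10704 m.
H_Titan = 291 × 95.2 / 1.36 = 20370 m.
H_Mars/H_Titan = 10704/20370 = 0.52548.

H_Mars/H_Titan ≈ 0.525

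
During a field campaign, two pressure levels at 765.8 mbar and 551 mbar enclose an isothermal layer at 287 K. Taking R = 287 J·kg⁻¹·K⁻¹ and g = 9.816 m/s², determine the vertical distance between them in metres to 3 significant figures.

Δz ≈ 2760 m

Hypsometric equation: Δz = (R T̄/g) ln(P₁/P₂).
R T̄/g = 287 × 287 / 9.816 = 8391.3 m.
ln(765.8/551) = ln(1.3898) = 0.32916.
Δz = 8391.3 × 0.32916 = 2762.1 m.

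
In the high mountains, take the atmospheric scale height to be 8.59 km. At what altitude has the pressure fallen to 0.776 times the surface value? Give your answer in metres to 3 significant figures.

Set P/P₀ = exp(−z/H) = 0.776, so z = −H ln(0.776).
−ln(0.776) = 0.25360; z = 8590.0 × 0.25360 = 2178.4 m.

z ≈ 2180 m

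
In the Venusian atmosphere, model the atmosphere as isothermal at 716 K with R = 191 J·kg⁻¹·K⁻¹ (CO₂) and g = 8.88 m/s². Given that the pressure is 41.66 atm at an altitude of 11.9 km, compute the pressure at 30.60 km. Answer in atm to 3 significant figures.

P ≈ 12.4 atm

Scale height: H = RT/g = 191 × 716 / 8.88 = 15400 m.
Between two levels, P₂ = P₁ exp(−Δz/H) with Δz = z₂ − z₁.
Δz = 30600 − 11900 = 18700 m; Δz/H = 18700/15400 = 1.2143.
P₂ = 41.66 × exp(−1.2143) = 41.66 × 0.29692 = 12.370 atm.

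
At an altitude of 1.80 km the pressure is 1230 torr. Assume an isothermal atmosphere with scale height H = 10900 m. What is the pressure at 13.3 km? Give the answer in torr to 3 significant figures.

Between two levels, P₂ = P₁ exp(−Δz/H) with Δz = z₂ − z₁.
Δz = 13300 − 1800.0 = 11500 m; Δz/H = 11500/10900 = 1.0550.
P₂ = 1230 × exp(−1.0550) = 1230 × 0.34819 = 428.27 torr.

P ≈ 428 torr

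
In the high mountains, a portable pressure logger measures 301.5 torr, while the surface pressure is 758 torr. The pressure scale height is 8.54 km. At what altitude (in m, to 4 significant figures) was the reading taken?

Invert the barometric formula: z = H ln(P₀/P).
P₀/P = 758/301.5 = 2.5141; ln(2.5141) = 0.92191.
z = 8540.0 × 0.92191 = 7873.1 m.

z ≈ 7873 m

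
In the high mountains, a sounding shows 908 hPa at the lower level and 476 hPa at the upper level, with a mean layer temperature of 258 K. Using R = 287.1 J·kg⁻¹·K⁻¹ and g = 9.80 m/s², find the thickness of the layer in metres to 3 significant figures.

Hypsometric equation: Δz = (R T̄/g) ln(P₁/P₂).
R T̄/g = 287.1 × 258 / 9.80 = 7558.3 m.
ln(908/476) = ln(1.9076) = 0.64585.
Δz = 7558.3 × 0.64585 = 4881.5 m.

Δz ≈ 4880 m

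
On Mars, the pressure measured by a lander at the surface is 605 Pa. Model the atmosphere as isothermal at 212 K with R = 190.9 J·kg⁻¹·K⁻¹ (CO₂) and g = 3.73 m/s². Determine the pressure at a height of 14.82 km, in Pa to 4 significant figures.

P ≈ 154.4 Pa

Scale height: H = RT/g = 190.9 × 212 / 3.73 = 10850 m.
Barometric formula: P = P₀ exp(−z/H).
z/H = 14820/10850 = 1.3659; exp(−1.3659) = 0.25515.
P = 605 × 0.25515 = 154.37 Pa.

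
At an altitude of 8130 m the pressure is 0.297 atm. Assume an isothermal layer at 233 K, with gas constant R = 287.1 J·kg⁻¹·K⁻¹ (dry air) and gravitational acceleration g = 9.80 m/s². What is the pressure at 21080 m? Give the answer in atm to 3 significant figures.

Scale height: H = RT/g = 287.1 × 233 / 9.80 = 6825.9 m.
Between two levels, P₂ = P₁ exp(−Δz/H) with Δz = z₂ − z₁.
Δz = 21080 − 8130.0 = 12950 m; Δz/H = 12950/6825.9 = 1.8972.
P₂ = 0.297 × exp(−1.8972) = 0.297 × 0.14999 = 0.044547 atm.

P ≈ 0.0445 atm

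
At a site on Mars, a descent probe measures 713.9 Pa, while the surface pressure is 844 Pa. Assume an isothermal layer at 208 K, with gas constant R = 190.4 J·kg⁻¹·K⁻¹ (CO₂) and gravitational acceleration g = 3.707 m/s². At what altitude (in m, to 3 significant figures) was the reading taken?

Scale height: H = RT/g = 190.4 × 208 / 3.707 = 10683 m.
Invert the barometric formula: z = H ln(P₀/P).
P₀/P = 844/713.9 = 1.1822; ln(1.1822) = 0.16738.
z = 10683 × 0.16738 = 1788.1 m.

z ≈ 1790 m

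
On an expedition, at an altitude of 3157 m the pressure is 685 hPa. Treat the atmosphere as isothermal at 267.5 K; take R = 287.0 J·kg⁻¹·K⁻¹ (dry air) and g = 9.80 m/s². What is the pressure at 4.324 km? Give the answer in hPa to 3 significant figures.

Scale height: H = RT/g = 287.0 × 267.5 / 9.80 = 7833.9 m.
Between two levels, P₂ = P₁ exp(−Δz/H) with Δz = z₂ − z₁.
Δz = 4324.0 − 3157.0 = 1167.0 m; Δz/H = 1167.0/7833.9 = 0.14897.
P₂ = 685 × exp(−0.14897) = 685 × 0.86159 = 590.19 hPa.

P ≈ 590 hPa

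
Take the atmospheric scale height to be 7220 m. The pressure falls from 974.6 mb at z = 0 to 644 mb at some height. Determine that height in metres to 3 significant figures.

z ≈ 2990 m

Invert the barometric formula: z = H ln(P₀/P).
P₀/P = 974.6/644 = 1.5134; ln(1.5134) = 0.41436.
z = 7220.0 × 0.41436 = 2991.7 m.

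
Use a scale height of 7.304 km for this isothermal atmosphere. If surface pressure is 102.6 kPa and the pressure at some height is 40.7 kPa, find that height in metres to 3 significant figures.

z ≈ 6750 m

Invert the barometric formula: z = H ln(P₀/P).
P₀/P = 102.6/40.7 = 2.5209; ln(2.5209) = 0.92462.
z = 7304.0 × 0.92462 = 6753.4 m.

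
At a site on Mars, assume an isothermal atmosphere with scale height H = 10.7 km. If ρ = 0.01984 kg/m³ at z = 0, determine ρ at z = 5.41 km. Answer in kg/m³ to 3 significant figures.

In an isothermal atmosphere, density decays like pressure: ρ = ρ₀ exp(−z/H).
z/H = 5410.0/10700 = 0.50561; exp(−0.50561) = 0.60314.
ρ = 0.01984 × 0.60314 = 0.011966 kg/m³.

ρ ≈ 0.0120 kg/m³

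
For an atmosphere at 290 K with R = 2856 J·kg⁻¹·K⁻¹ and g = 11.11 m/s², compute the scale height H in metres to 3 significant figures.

H ≈ 74500 m

The scale height of an isothermal atmosphere is H = RT/g.
H = 2856 × 290 / 11.11 = 828240/11.11 = 74549 m.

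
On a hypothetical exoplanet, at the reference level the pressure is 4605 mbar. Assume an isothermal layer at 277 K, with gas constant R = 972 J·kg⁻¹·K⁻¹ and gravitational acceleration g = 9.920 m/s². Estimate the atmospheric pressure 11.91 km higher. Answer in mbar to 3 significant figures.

P ≈ 2970 mbar

Scale height: H = RT/g = 972 × 277 / 9.920 = 27142 m.
Barometric formula: P = P₀ exp(−z/H).
z/H = 11910/27142 = 0.43880; exp(−0.43880) = 0.64481.
P = 4605 × 0.64481 = 2969.4 mbar.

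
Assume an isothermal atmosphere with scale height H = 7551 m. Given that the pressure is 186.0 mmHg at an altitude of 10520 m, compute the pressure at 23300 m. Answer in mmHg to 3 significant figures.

Between two levels, P₂ = P₁ exp(−Δz/H) with Δz = z₂ − z₁.
Δz = 23300 − 10520 = 12780 m; Δz/H = 12780/7551.0 = 1.6925.
P₂ = 186.0 × exp(−1.6925) = 186.0 × 0.18406 = 34.235 mmHg.

P ≈ 34.2 mmHg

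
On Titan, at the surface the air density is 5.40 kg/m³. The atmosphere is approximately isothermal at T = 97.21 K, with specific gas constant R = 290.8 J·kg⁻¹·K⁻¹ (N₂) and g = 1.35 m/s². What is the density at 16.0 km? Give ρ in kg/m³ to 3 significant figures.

ρ ≈ 2.52 kg/m³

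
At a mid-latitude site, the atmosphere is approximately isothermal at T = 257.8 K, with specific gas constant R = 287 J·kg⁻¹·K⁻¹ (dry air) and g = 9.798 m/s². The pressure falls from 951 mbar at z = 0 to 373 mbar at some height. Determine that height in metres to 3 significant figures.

Scale height: H = RT/g = 287 × 257.8 / 9.798 = 7551.4 m.
Invert the barometric formula: z = H ln(P₀/P).
P₀/P = 951/373 = 2.5496; ln(2.5496) = 0.93594.
z = 7551.4 × 0.93594 = 7067.7 m.

z ≈ 7070 m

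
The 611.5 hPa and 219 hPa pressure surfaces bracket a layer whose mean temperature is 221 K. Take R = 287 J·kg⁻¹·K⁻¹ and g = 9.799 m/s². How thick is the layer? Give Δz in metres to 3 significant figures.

Hypsometric equation: Δz = (R T̄/g) ln(P₁/P₂).
R T̄/g = 287 × 221 / 9.799 = 6472.8 m.
ln(611.5/219) = ln(2.7922) = 1.0268.
Δz = 6472.8 × 1.0268 = 6646.3 m.

Δz ≈ 6650 m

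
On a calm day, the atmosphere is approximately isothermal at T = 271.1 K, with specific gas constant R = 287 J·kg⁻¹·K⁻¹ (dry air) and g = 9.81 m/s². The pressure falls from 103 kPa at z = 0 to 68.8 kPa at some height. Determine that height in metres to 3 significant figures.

Scale height: H = RT/g = 287 × 271.1 / 9.81 = 7931.3 m.
Invert the barometric formula: z = H ln(P₀/P).
P₀/P = 103/68.8 = 1.4971; ln(1.4971) = 0.40353.
z = 7931.3 × 0.40353 = 3200.5 m.

z ≈ 3200 m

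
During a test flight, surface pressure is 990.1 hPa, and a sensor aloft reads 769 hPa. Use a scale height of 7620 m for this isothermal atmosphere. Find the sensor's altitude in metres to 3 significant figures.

z ≈ 1930 m

Invert the barometric formula: z = H ln(P₀/P).
P₀/P = 990.1/769 = 1.2875; ln(1.2875) = 0.25270.
z = 7620.0 × 0.25270 = 1925.6 m.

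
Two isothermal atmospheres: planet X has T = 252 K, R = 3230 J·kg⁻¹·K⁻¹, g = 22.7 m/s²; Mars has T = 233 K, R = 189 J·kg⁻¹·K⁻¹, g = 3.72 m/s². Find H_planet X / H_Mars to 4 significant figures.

H_planet X/H_Mars ≈ 3.029

H = RT/g for each body.
H_planet X = 3230 × 252 / 22.7 = 35857 m.
H_Mars = 189 × 233 / 3.72 = 11838 m.
H_planet X/H_Mars = 35857/11838 = 3.0290.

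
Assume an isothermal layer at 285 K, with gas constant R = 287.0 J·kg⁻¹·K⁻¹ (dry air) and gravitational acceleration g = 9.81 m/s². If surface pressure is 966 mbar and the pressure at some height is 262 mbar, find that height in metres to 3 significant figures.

z ≈ 10900 m

Scale height: H = RT/g = 287.0 × 285 / 9.81 = 8337.9 m.
Invert the barometric formula: z = H ln(P₀/P).
P₀/P = 966/262 = 3.6870; ln(3.6870) = 1.3048.
z = 8337.9 × 1.3048 = 10879 m.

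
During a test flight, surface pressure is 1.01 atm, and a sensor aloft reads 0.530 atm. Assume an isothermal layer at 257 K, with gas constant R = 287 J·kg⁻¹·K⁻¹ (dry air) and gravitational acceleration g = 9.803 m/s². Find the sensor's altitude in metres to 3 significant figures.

Scale height: H = RT/g = 287 × 257 / 9.803 = 7524.1 m.
Invert the barometric formula: z = H ln(P₀/P).
P₀/P = 1.01/0.530 = 1.9057; ln(1.9057) = 0.64485.
z = 7524.1 × 0.64485 = 4851.9 m.

z ≈ 4850 m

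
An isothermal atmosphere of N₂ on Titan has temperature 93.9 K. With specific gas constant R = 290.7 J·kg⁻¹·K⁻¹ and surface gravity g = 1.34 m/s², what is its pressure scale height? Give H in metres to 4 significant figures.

H ≈ 20370 m

The scale height of an isothermal atmosphere is H = RT/g.
H = 290.7 × 93.9 / 1.34 = 27297/1.34 = 20371 m.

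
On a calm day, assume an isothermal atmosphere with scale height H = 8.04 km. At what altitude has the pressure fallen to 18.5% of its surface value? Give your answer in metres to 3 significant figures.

Set P/P₀ = exp(−z/H) = 0.185, so z = −H ln(0.185).
−ln(0.185) = 1.6874; z = 8040.0 × 1.6874 = 13567 m.

z ≈ 13600 m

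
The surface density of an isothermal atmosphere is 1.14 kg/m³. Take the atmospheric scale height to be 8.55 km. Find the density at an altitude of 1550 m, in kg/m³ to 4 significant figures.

ρ ≈ 0.9510 kg/m³

In an isothermal atmosphere, density decays like pressure: ρ = ρ₀ exp(−z/H).
z/H = 1550.0/8550.0 = 0.18129; exp(−0.18129) = 0.83419.
ρ = 1.14 × 0.83419 = 0.95098 kg/m³.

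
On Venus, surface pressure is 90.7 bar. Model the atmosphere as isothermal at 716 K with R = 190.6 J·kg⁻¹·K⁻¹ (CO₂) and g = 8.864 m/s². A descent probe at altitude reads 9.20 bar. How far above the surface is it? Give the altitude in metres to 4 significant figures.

Scale height: H = RT/g = 190.6 × 716 / 8.864 = 15396 m.
Invert the barometric formula: z = H ln(P₀/P).
P₀/P = 90.7/9.20 = 9.8587; ln(9.8587) = 2.2884.
z = 15396 × 2.2884 = 35232 m.

z ≈ 35230 m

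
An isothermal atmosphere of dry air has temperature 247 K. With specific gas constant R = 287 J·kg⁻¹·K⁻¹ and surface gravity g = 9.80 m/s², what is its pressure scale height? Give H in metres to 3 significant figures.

H ≈ 7230 m

The scale height of an isothermal atmosphere is H = RT/g.
H = 287 × 247 / 9.80 = 70889/9.80 = 7233.6 m.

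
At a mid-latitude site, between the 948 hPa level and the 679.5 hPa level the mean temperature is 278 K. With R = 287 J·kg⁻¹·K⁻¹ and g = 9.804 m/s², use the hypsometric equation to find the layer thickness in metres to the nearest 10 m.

Δz ≈ 2710 m

Hypsometric equation: Δz = (R T̄/g) ln(P₁/P₂).
R T̄/g = 287 × 278 / 9.804 = 8138.1 m.
ln(948/679.5) = ln(1.3951) = 0.33297.
Δz = 8138.1 × 0.33297 = 2709.7 m.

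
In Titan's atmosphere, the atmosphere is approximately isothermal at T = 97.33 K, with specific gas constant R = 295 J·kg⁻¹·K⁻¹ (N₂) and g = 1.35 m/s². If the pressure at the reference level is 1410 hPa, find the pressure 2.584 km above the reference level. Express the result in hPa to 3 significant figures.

Scale height: H = RT/g = 295 × 97.33 / 1.35 = 21268 m.
Barometric formula: P = P₀ exp(−z/H).
z/H = 2584.0/21268 = 0.12150; exp(−0.12150) = 0.88559.
P = 1410 × 0.88559 = 1248.7 hPa.

P ≈ 1250 hPa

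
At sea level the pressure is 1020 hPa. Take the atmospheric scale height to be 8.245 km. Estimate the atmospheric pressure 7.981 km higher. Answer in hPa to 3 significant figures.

P ≈ 387 hPa

Barometric formula: P = P₀ exp(−z/H).
z/H = 7981.0/8245.0 = 0.96798; exp(−0.96798) = 0.37985.
P = 1020 × 0.37985 = 387.45 hPa.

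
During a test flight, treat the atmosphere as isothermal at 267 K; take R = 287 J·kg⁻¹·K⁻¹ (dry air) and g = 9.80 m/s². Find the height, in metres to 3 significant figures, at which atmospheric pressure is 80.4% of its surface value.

z ≈ 1710 m

Scale height: H = RT/g = 287 × 267 / 9.80 = 7819.3 m.
Set P/P₀ = exp(−z/H) = 0.804, so z = −H ln(0.804).
−ln(0.804) = 0.21816; z = 7819.3 × 0.21816 = 1705.9 m.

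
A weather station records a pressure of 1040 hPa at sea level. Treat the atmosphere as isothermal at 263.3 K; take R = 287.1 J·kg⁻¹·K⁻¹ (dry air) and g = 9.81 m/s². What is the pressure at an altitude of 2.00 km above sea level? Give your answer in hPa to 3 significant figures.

Scale height: H = RT/g = 287.1 × 263.3 / 9.81 = 7705.8 m.
Barometric formula: P = P₀ exp(−z/H).
z/H = 2000.0/7705.8 = 0.25954; exp(−0.25954) = 0.77141.
P = 1040 × 0.77141 = 802.27 hPa.

P ≈ 802 hPa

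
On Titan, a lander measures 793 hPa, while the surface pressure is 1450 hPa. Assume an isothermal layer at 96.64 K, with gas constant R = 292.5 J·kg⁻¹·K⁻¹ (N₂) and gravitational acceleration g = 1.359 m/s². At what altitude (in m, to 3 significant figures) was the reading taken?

z ≈ 12600 m

Scale height: H = RT/g = 292.5 × 96.64 / 1.359 = 20800 m.
Invert the barometric formula: z = H ln(P₀/P).
P₀/P = 1450/793 = 1.8285; ln(1.8285) = 0.60350.
z = 20800 × 0.60350 = 12553 m.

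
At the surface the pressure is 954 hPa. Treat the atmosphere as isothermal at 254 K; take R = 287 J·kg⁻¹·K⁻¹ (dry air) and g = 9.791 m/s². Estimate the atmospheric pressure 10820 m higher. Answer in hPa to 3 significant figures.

P ≈ 223 hPa

Scale height: H = RT/g = 287 × 254 / 9.791 = 7445.4 m.
Barometric formula: P = P₀ exp(−z/H).
z/H = 10820/7445.4 = 1.4532; exp(−1.4532) = 0.23382.
P = 954 × 0.23382 = 223.06 hPa.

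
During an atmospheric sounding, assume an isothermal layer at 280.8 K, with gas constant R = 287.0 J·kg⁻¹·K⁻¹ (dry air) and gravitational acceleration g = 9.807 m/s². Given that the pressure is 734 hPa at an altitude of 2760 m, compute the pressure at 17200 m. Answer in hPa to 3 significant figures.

P ≈ 127 hPa

Scale height: H = RT/g = 287.0 × 280.8 / 9.807 = 8217.6 m.
Between two levels, P₂ = P₁ exp(−Δz/H) with Δz = z₂ − z₁.
Δz = 17200 − 2760.0 = 14440 m; Δz/H = 14440/8217.6 = 1.7572.
P₂ = 734 × exp(−1.7572) = 734 × 0.17253 = 126.64 hPa.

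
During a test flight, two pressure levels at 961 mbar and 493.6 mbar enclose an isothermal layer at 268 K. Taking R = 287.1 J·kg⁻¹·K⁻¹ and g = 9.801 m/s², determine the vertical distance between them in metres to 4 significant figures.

Hypsometric equation: Δz = (R T̄/g) ln(P₁/P₂).
R T̄/g = 287.1 × 268 / 9.801 = 7850.5 m.
ln(961/493.6) = ln(1.9469) = 0.66624.
Δz = 7850.5 × 0.66624 = 5230.3 m.

Δz ≈ 5230 m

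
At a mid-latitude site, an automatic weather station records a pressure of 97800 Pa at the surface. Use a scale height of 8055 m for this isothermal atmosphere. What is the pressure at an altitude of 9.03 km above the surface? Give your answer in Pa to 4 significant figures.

P ≈ 31880 Pa

Barometric formula: P = P₀ exp(−z/H).
z/H = 9030.0/8055.0 = 1.1210; exp(−1.1210) = 0.32595.
P = 97800 × 0.32595 = 31878 Pa.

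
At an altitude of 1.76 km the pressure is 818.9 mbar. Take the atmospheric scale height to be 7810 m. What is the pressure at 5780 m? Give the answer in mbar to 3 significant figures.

P ≈ 489 mbar

Between two levels, P₂ = P₁ exp(−Δz/H) with Δz = z₂ − z₁.
Δz = 5780.0 − 1760.0 = 4020.0 m; Δz/H = 4020.0/7810.0 = 0.51472.
P₂ = 818.9 × exp(−0.51472) = 818.9 × 0.59767 = 489.43 mbar.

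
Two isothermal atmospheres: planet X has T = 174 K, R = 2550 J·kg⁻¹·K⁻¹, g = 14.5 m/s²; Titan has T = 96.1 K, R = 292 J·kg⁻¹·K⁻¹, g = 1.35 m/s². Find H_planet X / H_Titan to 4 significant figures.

H = RT/g for each body.
H_planet X = 2550 × 174 / 14.5 = 30600 m.
H_Titan = 292 × 96.1 / 1.35 = 20786 m.
H_planet X/H_Titan = 30600/20786 = 1.4721.

H_planet X/H_Titan ≈ 1.472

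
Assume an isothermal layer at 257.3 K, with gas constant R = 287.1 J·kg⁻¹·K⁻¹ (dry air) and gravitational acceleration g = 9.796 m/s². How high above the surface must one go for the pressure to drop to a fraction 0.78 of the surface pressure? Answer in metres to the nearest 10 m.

z ≈ 1870 m

Scale height: H = RT/g = 287.1 × 257.3 / 9.796 = 7540.9 m.
Set P/P₀ = exp(−z/H) = 0.78, so z = −H ln(0.78).
−ln(0.78) = 0.24846; z = 7540.9 × 0.24846 = 1873.6 m.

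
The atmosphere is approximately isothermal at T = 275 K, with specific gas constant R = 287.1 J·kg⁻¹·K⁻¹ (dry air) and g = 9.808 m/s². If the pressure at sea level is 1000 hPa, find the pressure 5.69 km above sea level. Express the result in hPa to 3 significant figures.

Scale height: H = RT/g = 287.1 × 275 / 9.808 = 8049.8 m.
Barometric formula: P = P₀ exp(−z/H).
z/H = 5690.0/8049.8 = 0.70685; exp(−0.70685) = 0.49320.
P = 1000 × 0.49320 = 493.20 hPa.

P ≈ 493 hPa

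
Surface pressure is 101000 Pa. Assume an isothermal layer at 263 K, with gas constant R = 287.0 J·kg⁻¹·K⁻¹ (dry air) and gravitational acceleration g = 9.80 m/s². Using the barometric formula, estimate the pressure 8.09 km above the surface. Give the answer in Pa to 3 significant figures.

Scale height: H = RT/g = 287.0 × 263 / 9.80 = 7702.1 m.
Barometric formula: P = P₀ exp(−z/H).
z/H = 8090.0/7702.1 = 1.0504; exp(−1.0504) = 0.34980.
P = 101000 × 0.34980 = 35330 Pa.

P ≈ 35300 Pa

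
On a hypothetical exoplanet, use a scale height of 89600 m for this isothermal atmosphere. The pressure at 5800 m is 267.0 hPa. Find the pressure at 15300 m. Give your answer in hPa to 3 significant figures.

Between two levels, P₂ = P₁ exp(−Δz/H) with Δz = z₂ − z₁.
Δz = 15300 − 5800.0 = 9500.0 m; Δz/H = 9500.0/89600 = 0.10603.
P₂ = 267.0 × exp(−0.10603) = 267.0 × 0.89940 = 240.14 hPa.

P ≈ 240 hPa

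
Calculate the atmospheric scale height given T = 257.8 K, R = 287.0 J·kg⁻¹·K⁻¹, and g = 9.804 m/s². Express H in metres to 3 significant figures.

The scale height of an isothermal atmosphere is H = RT/g.
H = 287.0 × 257.8 / 9.804 = 73989/9.804 = 7546.8 m.

H ≈ 7550 m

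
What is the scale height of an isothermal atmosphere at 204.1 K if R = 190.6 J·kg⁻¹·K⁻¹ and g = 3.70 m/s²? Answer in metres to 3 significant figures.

H ≈ 10500 m

The scale height of an isothermal atmosphere is H = RT/g.
H = 190.6 × 204.1 / 3.70 = 38901/3.70 = 10514 m.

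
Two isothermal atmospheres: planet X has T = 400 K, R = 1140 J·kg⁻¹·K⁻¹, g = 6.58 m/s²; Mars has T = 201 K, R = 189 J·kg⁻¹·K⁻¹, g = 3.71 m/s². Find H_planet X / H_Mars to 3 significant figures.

H_planet X/H_Mars ≈ 6.77

H = RT/g for each body.
H_planet X = 1140 × 400 / 6.58 = 69301 m.
H_Mars = 189 × 201 / 3.71 = 10240 m.
H_planet X/H_Mars = 69301/10240 = 6.7677.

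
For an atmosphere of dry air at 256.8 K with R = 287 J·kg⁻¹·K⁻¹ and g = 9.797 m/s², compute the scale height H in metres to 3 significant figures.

The scale height of an isothermal atmosphere is H = RT/g.
H = 287 × 256.8 / 9.797 = 73702/9.797 = 7522.9 m.

H ≈ 7520 m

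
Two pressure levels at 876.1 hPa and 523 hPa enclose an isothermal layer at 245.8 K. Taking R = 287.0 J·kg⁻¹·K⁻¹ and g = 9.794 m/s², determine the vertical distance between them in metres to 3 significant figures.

Δz ≈ 3720 m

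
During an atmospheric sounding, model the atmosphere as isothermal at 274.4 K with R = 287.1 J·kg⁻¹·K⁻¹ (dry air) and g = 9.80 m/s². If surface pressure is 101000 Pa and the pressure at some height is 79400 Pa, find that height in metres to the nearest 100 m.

z ≈ 1900 m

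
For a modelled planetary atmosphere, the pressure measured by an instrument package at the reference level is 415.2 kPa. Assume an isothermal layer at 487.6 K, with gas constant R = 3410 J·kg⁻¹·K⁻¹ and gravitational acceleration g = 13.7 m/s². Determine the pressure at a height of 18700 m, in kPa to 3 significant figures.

P ≈ 356 kPa

Scale height: H = RT/g = 3410 × 487.6 / 13.7 = 121370 m.
Barometric formula: P = P₀ exp(−z/H).
z/H = 18700/121370 = 0.15407; exp(−0.15407) = 0.85721.
P = 415.2 × 0.85721 = 355.91 kPa.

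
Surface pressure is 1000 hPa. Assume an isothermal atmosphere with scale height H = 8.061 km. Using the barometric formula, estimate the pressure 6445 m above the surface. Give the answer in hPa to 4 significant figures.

Barometric formula: P = P₀ exp(−z/H).
z/H = 6445.0/8061.0 = 0.79953; exp(−0.79953) = 0.44954.
P = 1000 × 0.44954 = 449.54 hPa.

P ≈ 449.5 hPa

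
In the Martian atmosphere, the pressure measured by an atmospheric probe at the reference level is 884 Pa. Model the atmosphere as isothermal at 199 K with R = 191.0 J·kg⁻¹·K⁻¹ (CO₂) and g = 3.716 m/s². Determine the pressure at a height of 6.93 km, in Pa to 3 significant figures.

P ≈ 449 Pa

Scale height: H = RT/g = 191.0 × 199 / 3.716 = 10228 m.
Barometric formula: P = P₀ exp(−z/H).
z/H = 6930.0/10228 = 0.67755; exp(−0.67755) = 0.50786.
P = 884 × 0.50786 = 448.95 Pa.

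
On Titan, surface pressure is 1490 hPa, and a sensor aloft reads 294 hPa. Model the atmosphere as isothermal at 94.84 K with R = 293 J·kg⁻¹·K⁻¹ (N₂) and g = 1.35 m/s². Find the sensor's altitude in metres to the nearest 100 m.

z ≈ 33400 m

Scale height: H = RT/g = 293 × 94.84 / 1.35 = 20584 m.
Invert the barometric formula: z = H ln(P₀/P).
P₀/P = 1490/294 = 5.0680; ln(5.0680) = 1.6229.
z = 20584 × 1.6229 = 33406 m.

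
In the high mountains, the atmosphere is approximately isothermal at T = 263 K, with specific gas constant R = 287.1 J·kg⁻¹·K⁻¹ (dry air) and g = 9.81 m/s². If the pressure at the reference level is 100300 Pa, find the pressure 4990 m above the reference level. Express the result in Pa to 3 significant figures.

P ≈ 52400 Pa

Scale height: H = RT/g = 287.1 × 263 / 9.81 = 7697.0 m.
Barometric formula: P = P₀ exp(−z/H).
z/H = 4990.0/7697.0 = 0.64830; exp(−0.64830) = 0.52293.
P = 100300 × 0.52293 = 52450 Pa.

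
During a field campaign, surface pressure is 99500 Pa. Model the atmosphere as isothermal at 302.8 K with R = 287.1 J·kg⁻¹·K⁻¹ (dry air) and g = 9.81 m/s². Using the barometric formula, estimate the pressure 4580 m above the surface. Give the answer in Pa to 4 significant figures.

P ≈ 59340 Pa

Scale height: H = RT/g = 287.1 × 302.8 / 9.81 = 8861.8 m.
Barometric formula: P = P₀ exp(−z/H).
z/H = 4580.0/8861.8 = 0.51683; exp(−0.51683) = 0.59641.
P = 99500 × 0.59641 = 59343 Pa.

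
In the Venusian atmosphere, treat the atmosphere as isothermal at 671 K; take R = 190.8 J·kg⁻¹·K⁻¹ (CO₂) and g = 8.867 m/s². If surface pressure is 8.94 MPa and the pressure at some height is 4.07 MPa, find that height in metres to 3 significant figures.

z ≈ 11400 m

Scale height: H = RT/g = 190.8 × 671 / 8.867 = 14439 m.
Invert the barometric formula: z = H ln(P₀/P).
P₀/P = 8.94/4.07 = 2.1966; ln(2.1966) = 0.78691.
z = 14439 × 0.78691 = 11362 m.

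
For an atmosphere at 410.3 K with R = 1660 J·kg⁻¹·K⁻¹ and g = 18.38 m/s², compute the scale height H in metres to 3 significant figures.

The scale height of an isothermal atmosphere is H = RT/g.
H = 1660 × 410.3 / 18.38 = 681100/18.38 = 37057 m.

H ≈ 37100 m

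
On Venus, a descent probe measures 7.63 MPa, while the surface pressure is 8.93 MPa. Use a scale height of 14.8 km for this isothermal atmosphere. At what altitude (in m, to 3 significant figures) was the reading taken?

z ≈ 2330 m

Invert the barometric formula: z = H ln(P₀/P).
P₀/P = 8.93/7.63 = 1.1704; ln(1.1704) = 0.15735.
z = 14800 × 0.15735 = 2328.8 m.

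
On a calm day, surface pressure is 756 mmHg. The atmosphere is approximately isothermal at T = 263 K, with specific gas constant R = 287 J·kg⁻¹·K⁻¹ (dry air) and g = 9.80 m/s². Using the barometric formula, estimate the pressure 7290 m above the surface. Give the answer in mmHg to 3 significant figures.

P ≈ 293 mmHg

Scale height: H = RT/g = 287 × 263 / 9.80 = 7702.1 m.
Barometric formula: P = P₀ exp(−z/H).
z/H = 7290.0/7702.1 = 0.94650; exp(−0.94650) = 0.38810.
P = 756 × 0.38810 = 293.40 mmHg.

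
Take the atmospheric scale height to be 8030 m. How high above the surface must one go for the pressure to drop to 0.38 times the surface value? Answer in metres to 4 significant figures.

z ≈ 7770 m

Set P/P₀ = exp(−z/H) = 0.38, so z = −H ln(0.38).
−ln(0.38) = 0.96758; z = 8030.0 × 0.96758 = 7769.7 m.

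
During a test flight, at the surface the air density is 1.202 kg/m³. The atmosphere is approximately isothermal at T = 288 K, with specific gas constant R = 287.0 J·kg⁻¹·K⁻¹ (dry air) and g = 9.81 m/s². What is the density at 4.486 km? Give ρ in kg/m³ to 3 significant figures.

ρ ≈ 0.706 kg/m³

Scale height: H = RT/g = 287.0 × 288 / 9.81 = 8425.7 m.
In an isothermal atmosphere, density decays like pressure: ρ = ρ₀ exp(−z/H).
z/H = 4486.0/8425.7 = 0.53242; exp(−0.53242) = 0.58718.
ρ = 1.202 × 0.58718 = 0.70579 kg/m³.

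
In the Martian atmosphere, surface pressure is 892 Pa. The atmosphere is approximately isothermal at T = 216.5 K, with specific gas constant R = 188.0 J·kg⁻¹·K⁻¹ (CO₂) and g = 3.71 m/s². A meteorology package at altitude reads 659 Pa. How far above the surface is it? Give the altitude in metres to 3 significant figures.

Scale height: H = RT/g = 188.0 × 216.5 / 3.71 = 10971 m.
Invert the barometric formula: z = H ln(P₀/P).
P₀/P = 892/659 = 1.3536; ln(1.3536) = 0.30277.
z = 10971 × 0.30277 = 3321.7 m.

z ≈ 3320 m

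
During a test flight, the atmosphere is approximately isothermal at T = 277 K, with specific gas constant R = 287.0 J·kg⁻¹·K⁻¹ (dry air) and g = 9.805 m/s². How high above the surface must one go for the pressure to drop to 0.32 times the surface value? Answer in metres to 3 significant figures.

Scale height: H = RT/g = 287.0 × 277 / 9.805 = 8108.0 m.
Set P/P₀ = exp(−z/H) = 0.32, so z = −H ln(0.32).
−ln(0.32) = 1.1394; z = 8108.0 × 1.1394 = 9238.3 m.

z ≈ 9240 m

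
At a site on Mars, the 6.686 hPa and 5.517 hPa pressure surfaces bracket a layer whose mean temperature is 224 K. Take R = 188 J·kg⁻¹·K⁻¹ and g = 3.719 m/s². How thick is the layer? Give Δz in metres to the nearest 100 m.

Δz ≈ 2200 m

Hypsometric equation: Δz = (R T̄/g) ln(P₁/P₂).
R T̄/g = 188 × 224 / 3.719 = 11323 m.
ln(6.686/5.517) = ln(1.2119) = 0.19219.
Δz = 11323 × 0.19219 = 2176.2 m.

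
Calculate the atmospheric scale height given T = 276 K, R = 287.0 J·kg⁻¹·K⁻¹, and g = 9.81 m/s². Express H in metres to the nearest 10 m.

The scale height of an isothermal atmosphere is H = RT/g.
H = 287.0 × 276 / 9.81 = 79212/9.81 = 8074.6 m.

H ≈ 8070 m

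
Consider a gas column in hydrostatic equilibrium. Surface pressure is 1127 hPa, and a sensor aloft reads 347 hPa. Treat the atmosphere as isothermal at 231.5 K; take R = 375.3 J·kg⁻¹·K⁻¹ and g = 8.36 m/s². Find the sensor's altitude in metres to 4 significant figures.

Scale height: H = RT/g = 375.3 × 231.5 / 8.36 = 10393 m.
Invert the barometric formula: z = H ln(P₀/P).
P₀/P = 1127/347 = 3.2478; ln(3.2478) = 1.1780.
z = 10393 × 1.1780 = 12243 m.

z ≈ 12240 m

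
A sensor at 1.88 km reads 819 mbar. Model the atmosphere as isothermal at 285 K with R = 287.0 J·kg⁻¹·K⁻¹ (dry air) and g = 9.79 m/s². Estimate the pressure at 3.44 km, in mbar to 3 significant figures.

Scale height: H = RT/g = 287.0 × 285 / 9.79 = 8355.0 m.
Between two levels, P₂ = P₁ exp(−Δz/H) with Δz = z₂ − z₁.
Δz = 3440.0 − 1880.0 = 1560.0 m; Δz/H = 1560.0/8355.0 = 0.18671.
P₂ = 819 × exp(−0.18671) = 819 × 0.82968 = 679.51 mbar.

P ≈ 680 mbar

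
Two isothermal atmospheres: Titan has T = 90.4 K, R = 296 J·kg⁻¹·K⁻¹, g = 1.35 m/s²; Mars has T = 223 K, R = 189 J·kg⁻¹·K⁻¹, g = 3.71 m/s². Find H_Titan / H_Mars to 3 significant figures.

H = RT/g for each body.
H_Titan = 296 × 90.4 / 1.35 = 19821 m.
H_Mars = 189 × 223 / 3.71 = 11360 m.
H_Titan/H_Mars = 19821/11360 = 1.7448.

H_Titan/H_Mars ≈ 1.74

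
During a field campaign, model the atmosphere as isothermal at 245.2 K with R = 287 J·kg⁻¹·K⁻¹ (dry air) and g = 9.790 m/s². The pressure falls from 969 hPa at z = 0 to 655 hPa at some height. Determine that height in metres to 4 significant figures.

z ≈ 2815 m

Scale height: H = RT/g = 287 × 245.2 / 9.790 = 7188.2 m.
Invert the barometric formula: z = H ln(P₀/P).
P₀/P = 969/655 = 1.4794; ln(1.4794) = 0.39164.
z = 7188.2 × 0.39164 = 2815.2 m.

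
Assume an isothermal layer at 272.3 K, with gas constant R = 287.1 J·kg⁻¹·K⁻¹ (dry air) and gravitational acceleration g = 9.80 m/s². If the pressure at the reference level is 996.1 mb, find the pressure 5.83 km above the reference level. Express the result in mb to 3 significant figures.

Scale height: H = RT/g = 287.1 × 272.3 / 9.80 = 7977.3 m.
Barometric formula: P = P₀ exp(−z/H).
z/H = 5830.0/7977.3 = 0.73082; exp(−0.73082) = 0.48151.
P = 996.1 × 0.48151 = 479.63 mb.

P ≈ 480 mb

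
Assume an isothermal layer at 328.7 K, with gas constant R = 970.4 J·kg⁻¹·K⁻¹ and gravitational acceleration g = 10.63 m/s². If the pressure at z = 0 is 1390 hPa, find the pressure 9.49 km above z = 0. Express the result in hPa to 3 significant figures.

Scale height: H = RT/g = 970.4 × 328.7 / 10.63 = 30007 m.
Barometric formula: P = P₀ exp(−z/H).
z/H = 9490.0/30007 = 0.31626; exp(−0.31626) = 0.72887.
P = 1390 × 0.72887 = 1013.1 hPa.

P ≈ 1010 hPa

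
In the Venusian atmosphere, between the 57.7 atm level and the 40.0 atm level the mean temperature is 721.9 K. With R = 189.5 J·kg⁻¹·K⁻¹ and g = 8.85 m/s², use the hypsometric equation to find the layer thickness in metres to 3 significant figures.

Δz ≈ 5660 m

Hypsometric equation: Δz = (R T̄/g) ln(P₁/P₂).
R T̄/g = 189.5 × 721.9 / 8.85 = 15458 m.
ln(57.7/40.0) = ln(1.4425) = 0.36638.
Δz = 15458 × 0.36638 = 5663.5 m.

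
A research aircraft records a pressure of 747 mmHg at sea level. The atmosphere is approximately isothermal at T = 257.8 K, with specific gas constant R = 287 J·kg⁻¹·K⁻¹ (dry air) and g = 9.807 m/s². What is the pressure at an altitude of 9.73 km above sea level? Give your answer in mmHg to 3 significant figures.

Scale height: H = RT/g = 287 × 257.8 / 9.807 = 7544.5 m.
Barometric formula: P = P₀ exp(−z/H).
z/H = 9730.0/7544.5 = 1.2897; exp(−1.2897) = 0.27535.
P = 747 × 0.27535 = 205.69 mmHg.

P ≈ 206 mmHg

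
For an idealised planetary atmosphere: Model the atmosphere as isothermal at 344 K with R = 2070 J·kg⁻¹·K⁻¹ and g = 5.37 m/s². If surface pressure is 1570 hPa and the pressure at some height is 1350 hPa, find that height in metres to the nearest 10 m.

Scale height: H = RT/g = 2070 × 344 / 5.37 = 132600 m.
Invert the barometric formula: z = H ln(P₀/P).
P₀/P = 1570/1350 = 1.1630; ln(1.1630) = 0.15100.
z = 132600 × 0.15100 = 20023 m.

z ≈ 20020 m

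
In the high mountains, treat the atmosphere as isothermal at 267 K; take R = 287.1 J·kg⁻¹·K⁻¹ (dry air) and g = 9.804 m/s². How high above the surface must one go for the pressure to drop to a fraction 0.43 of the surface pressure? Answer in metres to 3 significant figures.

Scale height: H = RT/g = 287.1 × 267 / 9.804 = 7818.8 m.
Set P/P₀ = exp(−z/H) = 0.43, so z = −H ln(0.43).
−ln(0.43) = 0.84397; z = 7818.8 × 0.84397 = 6598.8 m.

z ≈ 6600 m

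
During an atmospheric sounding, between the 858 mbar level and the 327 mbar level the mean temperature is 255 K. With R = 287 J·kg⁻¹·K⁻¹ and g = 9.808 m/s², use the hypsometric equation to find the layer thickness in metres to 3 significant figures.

Δz ≈ 7200 m

Hypsometric equation: Δz = (R T̄/g) ln(P₁/P₂).
R T̄/g = 287 × 255 / 9.808 = 7461.8 m.
ln(858/327) = ln(2.6239) = 0.96466.
Δz = 7461.8 × 0.96466 = 7198.1 m.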